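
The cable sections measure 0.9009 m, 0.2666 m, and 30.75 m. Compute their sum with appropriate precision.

0.9009 m + 0.2666 m + 30.75 m = 31.9175 m.
Addition/subtraction keeps the fewest decimal places: 0.9009 → 4 decimal places, 0.2666 → 4 decimal places, 30.75 → 2 decimal places; limit is 2.
Rounded to 2 decimal places: 31.92 m.

31.92 m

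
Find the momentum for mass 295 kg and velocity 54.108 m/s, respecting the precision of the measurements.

1.60 × 10^4 kg·m/s

momentum = 295 kg × 54.108 m/s = 15961.86 kg·m/s.
295 has 3 significant figures; 54.108 has 5.
Division/multiplication keeps the fewest: 3 significant figures.
Rounded: 1.60 × 10^4 kg·m/s.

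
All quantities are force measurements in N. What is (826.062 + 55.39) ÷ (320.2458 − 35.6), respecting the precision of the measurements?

3.097

826.062 + 55.39 = 881.452, limited to 2 d.p. → 5 s.f.; 320.2458 − 35.6 = 284.6458, limited to 1 d.p. → 4 s.f.
Carrying full precision, 881.452 ÷ 284.6458 = 3.09666258908…; keep min(5, 4) = 4 s.f.
Rounded to 4 significant figures: 3.097.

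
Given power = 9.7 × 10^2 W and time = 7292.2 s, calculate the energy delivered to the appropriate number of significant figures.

7.1 × 10^6 J

energy delivered = 9.7 × 10^2 W × 7292.2 s = 7073434 J.
9.7 × 10^2 has 2 significant figures; 7292.2 has 5.
Division/multiplication keeps the fewest: 2 significant figures.
Rounded: 7.1 × 10^6 J.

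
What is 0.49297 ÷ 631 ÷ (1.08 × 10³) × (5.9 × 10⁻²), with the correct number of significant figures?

0.49297 ÷ 631 ÷ (1.08 × 10³) × (5.9 × 10⁻²) = 4.26795063685 × 10^-8…
Multiplication/division keeps the fewest significant figures: 0.49297 → 5 s.f., 631 → 3 s.f., 1.08 × 10³ → 3 s.f., 5.9 × 10⁻² → 2 s.f.; limit is 2.
Rounded to 2 significant figures: 4.3 × 10⁻⁸.

4.3 × 10⁻⁸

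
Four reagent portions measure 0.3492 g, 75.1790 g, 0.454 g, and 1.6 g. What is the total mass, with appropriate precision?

0.3492 g + 75.1790 g + 0.454 g + 1.6 g = 77.5822 g.
Addition/subtraction keeps the fewest decimal places: 0.3492 → 4 decimal places, 75.1790 → 4 decimal places, 0.454 → 3 decimal places, 1.6 → 1 decimal place; limit is 1.
Rounded to 1 decimal place: 77.6 g.

77.6 g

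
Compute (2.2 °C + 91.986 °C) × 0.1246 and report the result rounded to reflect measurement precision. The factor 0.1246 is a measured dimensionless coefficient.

11.7 °C

2.2 °C + 91.986 °C = 94.186 °C; the sum is limited to 1 decimal place (3 s.f.).
Carrying full precision, 94.186 × 0.1246 = 11.7355756 °C; 0.1246 has 4 s.f., so the result keeps min(3, 4) = 3 s.f.
Rounded to 3 significant figures: 11.7 °C.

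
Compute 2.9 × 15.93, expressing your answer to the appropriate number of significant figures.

2.9 × 15.93 = 46.197
Multiplication/division keeps the fewest significant figures: 2.9 → 2 s.f., 15.93 → 4 s.f.; limit is 2.
Rounded to 2 significant figures: 46.

46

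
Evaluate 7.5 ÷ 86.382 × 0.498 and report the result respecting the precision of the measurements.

4.3 × 10⁻²

7.5 ÷ 86.382 × 0.498 = 0.0432381746197…
Multiplication/division keeps the fewest significant figures: 7.5 → 2 s.f., 86.382 → 5 s.f., 0.498 → 3 s.f.; limit is 2.
Rounded to 2 significant figures: 4.3 × 10⁻².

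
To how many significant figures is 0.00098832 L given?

5

0.00098832: leading zeros are not significant.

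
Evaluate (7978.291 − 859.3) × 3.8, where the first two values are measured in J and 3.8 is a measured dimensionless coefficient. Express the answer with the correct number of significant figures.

2.7 × 10^4 J

7978.291 J − 859.3 J = 7118.991 J; the difference is limited to 1 decimal place (5 s.f.).
Carrying full precision, 7118.991 × 3.8 = 27052.1658 J; 3.8 has 2 s.f., so the result keeps min(5, 2) = 2 s.f.
Rounded to 2 significant figures: 2.7 × 10^4 J.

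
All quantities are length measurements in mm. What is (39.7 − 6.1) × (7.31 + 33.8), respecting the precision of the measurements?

1.38 × 10³ mm²

39.7 − 6.1 = 33.6, limited to 1 d.p. → 3 s.f.; 7.31 + 33.8 = 41.11, limited to 1 d.p. → 3 s.f.
Carrying full precision, 33.6 × 41.11 = 1381.296; keep min(3, 3) = 3 s.f.
Rounded to 3 significant figures: 1.38 × 10³ mm².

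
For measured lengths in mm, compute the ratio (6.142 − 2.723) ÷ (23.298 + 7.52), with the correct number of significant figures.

6.142 − 2.723 = 3.419, limited to 3 d.p. → 4 s.f.; 23.298 + 7.52 = 30.818, limited to 2 d.p. → 4 s.f.
Carrying full precision, 3.419 ÷ 30.818 = 0.110941657473…; keep min(4, 4) = 4 s.f.
Rounded to 4 significant figures: 0.1109.

0.1109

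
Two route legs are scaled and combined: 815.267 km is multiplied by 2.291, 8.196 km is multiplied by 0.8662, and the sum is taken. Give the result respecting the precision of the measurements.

1875 km

815.267 × 2.291 = 1867.776697 → 1868 km (4 s.f., last digit at the 10^0 place).
8.196 × 0.8662 = 7.0993752 → 7.099 km (4 s.f., last digit at the 10^-3 place).
Sum: 1874.8760722 km; keep the coarser place, 10^0.
Result: 1875 km.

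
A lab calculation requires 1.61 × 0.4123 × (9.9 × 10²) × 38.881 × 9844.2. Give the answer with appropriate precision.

2.5 × 10⁸

1.61 × 0.4123 × (9.9 × 10²) × 38.881 × 9844.2 = 251531430.165…
Multiplication/division keeps the fewest significant figures: 1.61 → 3 s.f., 0.4123 → 4 s.f., 9.9 × 10² → 2 s.f., 38.881 → 5 s.f., 9844.2 → 5 s.f.; limit is 2.
Rounded to 2 significant figures: 2.5 × 10⁸.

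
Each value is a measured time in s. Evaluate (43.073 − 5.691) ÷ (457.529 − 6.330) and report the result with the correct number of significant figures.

0.082850

43.073 − 5.691 = 37.382, limited to 3 d.p. → 5 s.f.; 457.529 − 6.330 = 451.199, limited to 3 d.p. → 6 s.f.
Carrying full precision, 37.382 ÷ 451.199 = 0.0828503609272…; keep min(5, 6) = 5 s.f.
Rounded to 5 significant figures: 0.082850.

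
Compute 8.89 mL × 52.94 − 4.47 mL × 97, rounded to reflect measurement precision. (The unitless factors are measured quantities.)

4 × 10^1 mL

8.89 × 52.94 = 470.6366 → 471 mL (3 s.f., last digit at the 10^0 place).
4.47 × 97 = 433.59 → 4.3 × 10^2 mL (2 s.f., last digit at the 10^1 place).
Difference: 37.0466 mL; keep the coarser place, 10^1.
Result: 4 × 10^1 mL.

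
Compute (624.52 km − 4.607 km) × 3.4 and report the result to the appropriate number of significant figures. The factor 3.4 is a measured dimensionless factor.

2.1 × 10³ km

624.52 km − 4.607 km = 619.913 km; the difference is limited to 2 decimal places (5 s.f.).
Carrying full precision, 619.913 × 3.4 = 2107.7042 km; 3.4 has 2 s.f., so the result keeps min(5, 2) = 2 s.f.
Rounded to 2 significant figures: 2.1 × 10³ km.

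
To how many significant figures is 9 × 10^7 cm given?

1

9 × 10^7: in scientific notation every digit of the coefficient is significant.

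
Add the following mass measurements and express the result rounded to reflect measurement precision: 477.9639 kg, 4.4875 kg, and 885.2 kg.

477.9639 kg + 4.4875 kg + 885.2 kg = 1367.6514 kg.
Addition/subtraction keeps the fewest decimal places: 477.9639 → 4 decimal places, 4.4875 → 4 decimal places, 885.2 → 1 decimal place; limit is 1.
Rounded to 1 decimal place: 1367.7 kg.

1367.7 kg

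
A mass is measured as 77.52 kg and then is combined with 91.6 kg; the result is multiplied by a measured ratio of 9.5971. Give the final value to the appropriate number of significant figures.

77.52 kg + 91.6 kg = 169.12 kg; the sum is limited to 1 decimal place (4 s.f.).
Carrying full precision, 169.12 × 9.5971 = 1623.061552 kg; 9.5971 has 5 s.f., so the result keeps min(4, 5) = 4 s.f.
Rounded to 4 significant figures: 1623 kg.

1623 kg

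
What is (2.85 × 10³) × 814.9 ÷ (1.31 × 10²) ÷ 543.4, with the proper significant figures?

(2.85 × 10³) × 814.9 ÷ (1.31 × 10²) ÷ 543.4 = 32.6255805263…
Multiplication/division keeps the fewest significant figures: 2.85 × 10³ → 3 s.f., 814.9 → 4 s.f., 1.31 × 10² → 3 s.f., 543.4 → 4 s.f.; limit is 3.
Rounded to 3 significant figures: 32.6.

32.6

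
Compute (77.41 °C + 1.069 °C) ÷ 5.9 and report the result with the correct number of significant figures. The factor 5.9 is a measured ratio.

13 °C

77.41 °C + 1.069 °C = 78.479 °C; the sum is limited to 2 decimal places (4 s.f.).
Carrying full precision, 78.479 ÷ 5.9 = 13.3015254237… °C; 5.9 has 2 s.f., so the result keeps min(4, 2) = 2 s.f.
Rounded to 2 significant figures: 13 °C.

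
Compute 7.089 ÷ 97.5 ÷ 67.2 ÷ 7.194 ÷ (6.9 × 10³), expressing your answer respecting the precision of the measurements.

7.089 ÷ 97.5 ÷ 67.2 ÷ 7.194 ÷ (6.9 × 10³) = 2.1796740983 × 10^-8…
Multiplication/division keeps the fewest significant figures: 7.089 → 4 s.f., 97.5 → 3 s.f., 67.2 → 3 s.f., 7.194 → 4 s.f., 6.9 × 10³ → 2 s.f.; limit is 2.
Rounded to 2 significant figures: 2.2 × 10⁻⁸.

2.2 × 10⁻⁸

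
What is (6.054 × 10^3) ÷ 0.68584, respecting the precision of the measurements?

8827

(6.054 × 10^3) ÷ 0.68584 = 8827.13169252…
Multiplication/division keeps the fewest significant figures: 6.054 × 10^3 → 4 s.f., 0.68584 → 5 s.f.; limit is 4.
Rounded to 4 significant figures: 8827.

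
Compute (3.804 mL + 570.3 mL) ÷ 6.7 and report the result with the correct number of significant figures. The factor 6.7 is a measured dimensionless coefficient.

86 mL

3.804 mL + 570.3 mL = 574.104 mL; the sum is limited to 1 decimal place (4 s.f.).
Carrying full precision, 574.104 ÷ 6.7 = 85.6871641791… mL; 6.7 has 2 s.f., so the result keeps min(4, 2) = 2 s.f.
Rounded to 2 significant figures: 86 mL.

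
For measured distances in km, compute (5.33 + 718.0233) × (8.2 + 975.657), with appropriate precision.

7.117 × 10^5 km²

5.33 + 718.0233 = 723.3533, limited to 2 d.p. → 5 s.f.; 8.2 + 975.657 = 983.857, limited to 1 d.p. → 4 s.f.
Carrying full precision, 723.3533 × 983.857 = 711676.207678…; keep min(5, 4) = 4 s.f.
Rounded to 4 significant figures: 7.117 × 10^5 km².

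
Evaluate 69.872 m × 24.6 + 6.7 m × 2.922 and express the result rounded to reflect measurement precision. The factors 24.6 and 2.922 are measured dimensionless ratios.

69.872 × 24.6 = 1718.8512 → 1.72 × 10^3 m (3 s.f., last digit at the 10^1 place).
6.7 × 2.922 = 19.5774 → 2.0 × 10^1 m (2 s.f., last digit at the 10^0 place).
Sum: 1738.4286 m; keep the coarser place, 10^1.
Result: 1.74 × 10^3 m.

1.74 × 10^3 m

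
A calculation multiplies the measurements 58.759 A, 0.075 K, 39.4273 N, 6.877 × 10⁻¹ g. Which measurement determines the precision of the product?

0.075 K

58.759 A → 5 s.f.; 0.075 K → 2 s.f.; 39.4273 N → 6 s.f.; 6.877 × 10⁻¹ g → 4 s.f.
The fewest is 2 significant figures, from 0.075 K.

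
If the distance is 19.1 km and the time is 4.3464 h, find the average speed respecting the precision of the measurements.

average speed = 19.1 km ÷ 4.3464 h = 4.39444137677… km/h.
19.1 has 3 significant figures; 4.3464 has 5.
Division/multiplication keeps the fewest: 3 significant figures.
Rounded: 4.39 km/h.

4.39 km/h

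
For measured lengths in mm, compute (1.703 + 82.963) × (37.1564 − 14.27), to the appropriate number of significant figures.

1.703 + 82.963 = 84.666, limited to 3 d.p. → 5 s.f.; 37.1564 − 14.27 = 22.8864, limited to 2 d.p. → 4 s.f.
Carrying full precision, 84.666 × 22.8864 = 1937.6999424; keep min(5, 4) = 4 s.f.
Rounded to 4 significant figures: 1938 mm².

1938 mm²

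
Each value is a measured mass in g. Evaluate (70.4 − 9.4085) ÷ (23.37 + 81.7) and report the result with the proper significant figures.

0.580

70.4 − 9.4085 = 60.9915, limited to 1 d.p. → 3 s.f.; 23.37 + 81.7 = 105.07, limited to 1 d.p. → 4 s.f.
Carrying full precision, 60.9915 ÷ 105.07 = 0.580484438945…; keep min(3, 4) = 3 s.f.
Rounded to 3 significant figures: 0.580.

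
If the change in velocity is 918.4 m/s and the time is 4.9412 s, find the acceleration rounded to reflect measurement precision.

acceleration = 918.4 m/s ÷ 4.9412 s = 185.865781592… m/s².
918.4 has 4 significant figures; 4.9412 has 5.
Division/multiplication keeps the fewest: 4 significant figures.
Rounded: 185.9 m/s².

185.9 m/s²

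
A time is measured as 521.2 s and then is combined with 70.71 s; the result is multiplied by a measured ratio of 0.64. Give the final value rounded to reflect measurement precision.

3.8 × 10^2 s

521.2 s + 70.71 s = 591.91 s; the sum is limited to 1 decimal place (4 s.f.).
Carrying full precision, 591.91 × 0.64 = 378.8224 s; 0.64 has 2 s.f., so the result keeps min(4, 2) = 2 s.f.
Rounded to 2 significant figures: 3.8 × 10^2 s.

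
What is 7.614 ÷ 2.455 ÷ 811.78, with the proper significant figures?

3.821 × 10^-3

7.614 ÷ 2.455 ÷ 811.78 = 0.00382052484899…
Multiplication/division keeps the fewest significant figures: 7.614 → 4 s.f., 2.455 → 4 s.f., 811.78 → 5 s.f.; limit is 4.
Rounded to 4 significant figures: 3.821 × 10^-3.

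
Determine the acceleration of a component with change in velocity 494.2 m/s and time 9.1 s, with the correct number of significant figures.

54 m/s²

acceleration = 494.2 m/s ÷ 9.1 s = 54.3076923077… m/s².
494.2 has 4 significant figures; 9.1 has 2.
Division/multiplication keeps the fewest: 2 significant figures.
Rounded: 54 m/s².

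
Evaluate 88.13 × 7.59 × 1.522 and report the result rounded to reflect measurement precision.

88.13 × 7.59 × 1.522 = 1018.0759974
Multiplication/division keeps the fewest significant figures: 88.13 → 4 s.f., 7.59 → 3 s.f., 1.522 → 4 s.f.; limit is 3.
Rounded to 3 significant figures: 1.02 × 10^3.

1.02 × 10^3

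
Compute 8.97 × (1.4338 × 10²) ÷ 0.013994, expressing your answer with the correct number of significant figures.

8.97 × (1.4338 × 10²) ÷ 0.013994 = 91905.0021438…
Multiplication/division keeps the fewest significant figures: 8.97 → 3 s.f., 1.4338 × 10² → 5 s.f., 0.013994 → 5 s.f.; limit is 3.
Rounded to 3 significant figures: 9.19 × 10⁴.

9.19 × 10⁴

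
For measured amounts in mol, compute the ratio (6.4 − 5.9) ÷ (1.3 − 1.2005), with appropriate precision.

6.4 − 5.9 = 0.5, limited to 1 d.p. → 1 s.f.; 1.3 − 1.2005 = 0.0995, limited to 1 d.p. → 1 s.f.
Carrying full precision, 0.5 ÷ 0.0995 = 5.02512562814…; keep min(1, 1) = 1 s.f.
Rounded to 1 significant figure: 5.

5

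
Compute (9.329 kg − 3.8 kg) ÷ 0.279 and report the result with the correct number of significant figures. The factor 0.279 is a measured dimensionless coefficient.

9.329 kg − 3.8 kg = 5.529 kg; the difference is limited to 1 decimal place (2 s.f.).
Carrying full precision, 5.529 ÷ 0.279 = 19.8172043011… kg; 0.279 has 3 s.f., so the result keeps min(2, 3) = 2 s.f.
Rounded to 2 significant figures: 20. kg.

20. kg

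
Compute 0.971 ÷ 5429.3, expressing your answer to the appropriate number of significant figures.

1.79 × 10^-4

0.971 ÷ 5429.3 = 0.000178844418249…
Multiplication/division keeps the fewest significant figures: 0.971 → 3 s.f., 5429.3 → 5 s.f.; limit is 3.
Rounded to 3 significant figures: 1.79 × 10^-4.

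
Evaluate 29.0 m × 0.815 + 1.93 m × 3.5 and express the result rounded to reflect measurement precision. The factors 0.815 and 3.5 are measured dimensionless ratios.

30.4 m

29.0 × 0.815 = 23.635 → 23.6 m (3 s.f., last digit at the 10^-1 place).
1.93 × 3.5 = 6.755 → 6.8 m (2 s.f., last digit at the 10^-1 place).
Sum: 30.39 m; keep the coarser place, 10^-1.
Result: 30.4 m.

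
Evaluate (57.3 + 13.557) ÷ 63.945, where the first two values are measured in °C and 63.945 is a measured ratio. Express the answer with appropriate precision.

57.3 °C + 13.557 °C = 70.857 °C; the sum is limited to 1 decimal place (3 s.f.).
Carrying full precision, 70.857 ÷ 63.945 = 1.10809289233… °C; 63.945 has 5 s.f., so the result keeps min(3, 5) = 3 s.f.
Rounded to 3 significant figures: 1.11 °C.

1.11 °C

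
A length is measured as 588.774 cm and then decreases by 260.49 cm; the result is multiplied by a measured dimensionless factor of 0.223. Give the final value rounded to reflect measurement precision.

588.774 cm − 260.49 cm = 328.284 cm; the difference is limited to 2 decimal places (5 s.f.).
Carrying full precision, 328.284 × 0.223 = 73.207332 cm; 0.223 has 3 s.f., so the result keeps min(5, 3) = 3 s.f.
Rounded to 3 significant figures: 73.2 cm.

73.2 cm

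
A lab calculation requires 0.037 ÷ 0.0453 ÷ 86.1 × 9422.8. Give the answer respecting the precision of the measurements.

89

0.037 ÷ 0.0453 ÷ 86.1 × 9422.8 = 89.3882312522…
Multiplication/division keeps the fewest significant figures: 0.037 → 2 s.f., 0.0453 → 3 s.f., 86.1 → 3 s.f., 9422.8 → 5 s.f.; limit is 2.
Rounded to 2 significant figures: 89.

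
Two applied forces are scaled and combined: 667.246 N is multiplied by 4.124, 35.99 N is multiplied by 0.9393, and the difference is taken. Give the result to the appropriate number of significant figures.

667.246 × 4.124 = 2751.722504 → 2752 N (4 s.f., last digit at the 10^0 place).
35.99 × 0.9393 = 33.805407 → 33.81 N (4 s.f., last digit at the 10^-2 place).
Difference: 2717.917097 N; keep the coarser place, 10^0.
Result: 2.718 × 10³ N.

2.718 × 10³ N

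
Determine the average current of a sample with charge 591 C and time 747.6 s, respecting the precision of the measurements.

0.791 A

average current = 591 C ÷ 747.6 s = 0.790529695024… A.
591 has 3 significant figures; 747.6 has 4.
Division/multiplication keeps the fewest: 3 significant figures.
Rounded: 0.791 A.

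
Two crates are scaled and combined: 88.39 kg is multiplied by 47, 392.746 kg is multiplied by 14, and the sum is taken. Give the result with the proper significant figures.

88.39 × 47 = 4154.33 → 4.2 × 10^3 kg (2 s.f., last digit at the 10^2 place).
392.746 × 14 = 5498.444 → 5.5 × 10^3 kg (2 s.f., last digit at the 10^2 place).
Sum: 9652.774 kg; keep the coarser place, 10^2.
Result: 9.7 × 10^3 kg.

9.7 × 10^3 kg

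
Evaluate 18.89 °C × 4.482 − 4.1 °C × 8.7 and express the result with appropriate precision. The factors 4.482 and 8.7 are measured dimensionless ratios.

49 °C

18.89 × 4.482 = 84.66498 → 84.66 °C (4 s.f., last digit at the 10^-2 place).
4.1 × 8.7 = 35.67 → 36 °C (2 s.f., last digit at the 10^0 place).
Difference: 48.99498 °C; keep the coarser place, 10^0.
Result: 49 °C.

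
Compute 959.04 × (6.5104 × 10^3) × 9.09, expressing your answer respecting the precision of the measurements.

959.04 × (6.5104 × 10^3) × 9.09 = 56755542.2054…
Multiplication/division keeps the fewest significant figures: 959.04 → 5 s.f., 6.5104 × 10^3 → 5 s.f., 9.09 → 3 s.f.; limit is 3.
Rounded to 3 significant figures: 5.68 × 10^7.

5.68 × 10^7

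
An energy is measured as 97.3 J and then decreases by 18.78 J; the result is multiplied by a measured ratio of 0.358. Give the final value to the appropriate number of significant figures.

97.3 J − 18.78 J = 78.52 J; the difference is limited to 1 decimal place (3 s.f.).
Carrying full precision, 78.52 × 0.358 = 28.11016 J; 0.358 has 3 s.f., so the result keeps min(3, 3) = 3 s.f.
Rounded to 3 significant figures: 28.1 J.

28.1 J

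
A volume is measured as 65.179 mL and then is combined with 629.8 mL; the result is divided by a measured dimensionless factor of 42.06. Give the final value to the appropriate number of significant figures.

65.179 mL + 629.8 mL = 694.979 mL; the sum is limited to 1 decimal place (4 s.f.).
Carrying full precision, 694.979 ÷ 42.06 = 16.5235140276… mL; 42.06 has 4 s.f., so the result keeps min(4, 4) = 4 s.f.
Rounded to 4 significant figures: 16.52 mL.

16.52 mL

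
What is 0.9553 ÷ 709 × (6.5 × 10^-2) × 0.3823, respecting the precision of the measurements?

0.9553 ÷ 709 × (6.5 × 10^-2) × 0.3823 = 0.0000334819849788…
Multiplication/division keeps the fewest significant figures: 0.9553 → 4 s.f., 709 → 3 s.f., 6.5 × 10^-2 → 2 s.f., 0.3823 → 4 s.f.; limit is 2.
Rounded to 2 significant figures: 3.3 × 10^-5.

3.3 × 10^-5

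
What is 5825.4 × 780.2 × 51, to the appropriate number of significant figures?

2.3 × 10⁸

5825.4 × 780.2 × 51 = 231793831.08
Multiplication/division keeps the fewest significant figures: 5825.4 → 5 s.f., 780.2 → 4 s.f., 51 → 2 s.f.; limit is 2.
Rounded to 2 significant figures: 2.3 × 10⁸.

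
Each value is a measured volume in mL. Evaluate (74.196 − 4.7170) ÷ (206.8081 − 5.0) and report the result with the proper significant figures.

3.443 × 10^-1

74.196 − 4.7170 = 69.4790, limited to 3 d.p. → 5 s.f.; 206.8081 − 5.0 = 201.8081, limited to 1 d.p. → 4 s.f.
Carrying full precision, 69.4790 ÷ 201.8081 = 0.344282513933…; keep min(5, 4) = 4 s.f.
Rounded to 4 significant figures: 3.443 × 10^-1.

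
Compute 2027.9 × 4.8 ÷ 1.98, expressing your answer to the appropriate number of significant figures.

2027.9 × 4.8 ÷ 1.98 = 4916.12121212…
Multiplication/division keeps the fewest significant figures: 2027.9 → 5 s.f., 4.8 → 2 s.f., 1.98 → 3 s.f.; limit is 2.
Rounded to 2 significant figures: 4.9 × 10^3.

4.9 × 10^3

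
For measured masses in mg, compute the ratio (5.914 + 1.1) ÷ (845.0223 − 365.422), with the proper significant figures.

5.914 + 1.1 = 7.014, limited to 1 d.p. → 2 s.f.; 845.0223 − 365.422 = 479.6003, limited to 3 d.p. → 6 s.f.
Carrying full precision, 7.014 ÷ 479.6003 = 0.0146246780913…; keep min(2, 6) = 2 s.f.
Rounded to 2 significant figures: 0.015.

0.015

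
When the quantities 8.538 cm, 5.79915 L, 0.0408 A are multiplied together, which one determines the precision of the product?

8.538 cm → 4 s.f.; 5.79915 L → 6 s.f.; 0.0408 A → 3 s.f.
The fewest is 3 significant figures, from 0.0408 A.

0.0408 A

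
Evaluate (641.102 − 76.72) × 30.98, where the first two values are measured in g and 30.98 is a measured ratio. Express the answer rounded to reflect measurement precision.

1.748 × 10^4 g

641.102 g − 76.72 g = 564.382 g; the difference is limited to 2 decimal places (5 s.f.).
Carrying full precision, 564.382 × 30.98 = 17484.55436 g; 30.98 has 4 s.f., so the result keeps min(5, 4) = 4 s.f.
Rounded to 4 significant figures: 1.748 × 10^4 g.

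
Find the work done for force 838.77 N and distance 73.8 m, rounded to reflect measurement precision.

6.19 × 10⁴ J

work done = 838.77 N × 73.8 m = 61901.226 J.
838.77 has 5 significant figures; 73.8 has 3.
Division/multiplication keeps the fewest: 3 significant figures.
Rounded: 6.19 × 10⁴ J.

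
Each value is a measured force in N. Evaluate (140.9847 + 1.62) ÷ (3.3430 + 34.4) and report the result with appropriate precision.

3.78

140.9847 + 1.62 = 142.6047, limited to 2 d.p. → 5 s.f.; 3.3430 + 34.4 = 37.7430, limited to 1 d.p. → 3 s.f.
Carrying full precision, 142.6047 ÷ 37.7430 = 3.77830856053…; keep min(5, 3) = 3 s.f.
Rounded to 3 significant figures: 3.78.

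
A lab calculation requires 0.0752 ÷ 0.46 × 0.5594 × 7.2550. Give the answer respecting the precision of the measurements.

0.66

0.0752 ÷ 0.46 × 0.5594 × 7.2550 = 0.663467857391…
Multiplication/division keeps the fewest significant figures: 0.0752 → 3 s.f., 0.46 → 2 s.f., 0.5594 → 4 s.f., 7.2550 → 5 s.f.; limit is 2.
Rounded to 2 significant figures: 0.66.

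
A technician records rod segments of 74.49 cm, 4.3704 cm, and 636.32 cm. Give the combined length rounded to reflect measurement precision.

74.49 cm + 4.3704 cm + 636.32 cm = 715.1804 cm.
Addition/subtraction keeps the fewest decimal places: 74.49 → 2 decimal places, 4.3704 → 4 decimal places, 636.32 → 2 decimal places; limit is 2.
Rounded to 2 decimal places: 715.18 cm.

715.18 cm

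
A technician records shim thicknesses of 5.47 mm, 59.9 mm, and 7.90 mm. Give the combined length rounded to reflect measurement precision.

73.3 mm

5.47 mm + 59.9 mm + 7.90 mm = 73.27 mm.
Addition/subtraction keeps the fewest decimal places: 5.47 → 2 decimal places, 59.9 → 1 decimal place, 7.90 → 2 decimal places; limit is 1.
Rounded to 1 decimal place: 73.3 mm.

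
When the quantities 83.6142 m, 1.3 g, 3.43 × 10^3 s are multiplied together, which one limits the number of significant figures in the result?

1.3 g

83.6142 m → 6 s.f.; 1.3 g → 2 s.f.; 3.43 × 10^3 s → 3 s.f.
The fewest is 2 significant figures, from 1.3 g.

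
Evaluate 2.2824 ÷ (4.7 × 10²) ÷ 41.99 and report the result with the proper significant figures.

1.2 × 10⁻⁴

2.2824 ÷ (4.7 × 10²) ÷ 41.99 = 0.00011565063617…
Multiplication/division keeps the fewest significant figures: 2.2824 → 5 s.f., 4.7 × 10² → 2 s.f., 41.99 → 4 s.f.; limit is 2.
Rounded to 2 significant figures: 1.2 × 10⁻⁴.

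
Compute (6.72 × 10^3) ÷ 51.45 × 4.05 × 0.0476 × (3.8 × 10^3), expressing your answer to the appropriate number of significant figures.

9.6 × 10^4

(6.72 × 10^3) ÷ 51.45 × 4.05 × 0.0476 × (3.8 × 10^3) = 95681.8285714…
Multiplication/division keeps the fewest significant figures: 6.72 × 10^3 → 3 s.f., 51.45 → 4 s.f., 4.05 → 3 s.f., 0.0476 → 3 s.f., 3.8 × 10^3 → 2 s.f.; limit is 2.
Rounded to 2 significant figures: 9.6 × 10^4.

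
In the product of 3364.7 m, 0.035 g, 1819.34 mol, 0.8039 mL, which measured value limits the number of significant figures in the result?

3364.7 m → 5 s.f.; 0.035 g → 2 s.f.; 1819.34 mol → 6 s.f.; 0.8039 mL → 4 s.f.
The fewest is 2 significant figures, from 0.035 g.

0.035 g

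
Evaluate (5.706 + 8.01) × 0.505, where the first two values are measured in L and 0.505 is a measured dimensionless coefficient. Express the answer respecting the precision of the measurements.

6.93 L

5.706 L + 8.01 L = 13.716 L; the sum is limited to 2 decimal places (4 s.f.).
Carrying full precision, 13.716 × 0.505 = 6.92658 L; 0.505 has 3 s.f., so the result keeps min(4, 3) = 3 s.f.
Rounded to 3 significant figures: 6.93 L.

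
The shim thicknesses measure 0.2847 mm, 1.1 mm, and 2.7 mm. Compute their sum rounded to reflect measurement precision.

0.2847 mm + 1.1 mm + 2.7 mm = 4.0847 mm.
Addition/subtraction keeps the fewest decimal places: 0.2847 → 4 decimal places, 1.1 → 1 decimal place, 2.7 → 1 decimal place; limit is 1.
Rounded to 1 decimal place: 4.1 mm.

4.1 mm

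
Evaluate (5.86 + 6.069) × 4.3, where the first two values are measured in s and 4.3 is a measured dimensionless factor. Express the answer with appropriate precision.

51 s

5.86 s + 6.069 s = 11.929 s; the sum is limited to 2 decimal places (4 s.f.).
Carrying full precision, 11.929 × 4.3 = 51.2947 s; 4.3 has 2 s.f., so the result keeps min(4, 2) = 2 s.f.
Rounded to 2 significant figures: 51 s.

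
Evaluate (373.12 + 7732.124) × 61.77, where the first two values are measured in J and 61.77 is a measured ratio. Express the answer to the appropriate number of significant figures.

5.007 × 10^5 J

373.12 J + 7732.124 J = 8105.244 J; the sum is limited to 2 decimal places (6 s.f.).
Carrying full precision, 8105.244 × 61.77 = 500660.92188 J; 61.77 has 4 s.f., so the result keeps min(6, 4) = 4 s.f.
Rounded to 4 significant figures: 5.007 × 10^5 J.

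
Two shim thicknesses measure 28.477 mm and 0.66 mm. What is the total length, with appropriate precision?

29.14 mm

28.477 mm + 0.66 mm = 29.137 mm.
Addition/subtraction keeps the fewest decimal places: 28.477 → 3 decimal places, 0.66 → 2 decimal places; limit is 2.
Rounded to 2 decimal places: 29.14 mm.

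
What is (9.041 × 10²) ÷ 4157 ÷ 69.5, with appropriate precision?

0.00313

(9.041 × 10²) ÷ 4157 ÷ 69.5 = 0.00312933199267…
Multiplication/division keeps the fewest significant figures: 9.041 × 10² → 4 s.f., 4157 → 4 s.f., 69.5 → 3 s.f.; limit is 3.
Rounded to 3 significant figures: 0.00313.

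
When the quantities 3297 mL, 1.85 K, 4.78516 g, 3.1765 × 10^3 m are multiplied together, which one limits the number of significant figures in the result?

3297 mL → 4 s.f.; 1.85 K → 3 s.f.; 4.78516 g → 6 s.f.; 3.1765 × 10^3 m → 5 s.f.
The fewest is 3 significant figures, from 1.85 K.

1.85 K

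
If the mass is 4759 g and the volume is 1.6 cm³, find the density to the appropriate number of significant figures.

3.0 × 10^3 g/cm³

density = 4759 g ÷ 1.6 cm³ = 2974.375 g/cm³.
4759 has 4 significant figures; 1.6 has 2.
Division/multiplication keeps the fewest: 2 significant figures.
Rounded: 3.0 × 10^3 g/cm³.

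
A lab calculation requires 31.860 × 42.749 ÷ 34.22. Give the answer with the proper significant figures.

39.80

31.860 × 42.749 ÷ 34.22 = 39.8007931034…
Multiplication/division keeps the fewest significant figures: 31.860 → 5 s.f., 42.749 → 5 s.f., 34.22 → 4 s.f.; limit is 4.
Rounded to 4 significant figures: 39.80.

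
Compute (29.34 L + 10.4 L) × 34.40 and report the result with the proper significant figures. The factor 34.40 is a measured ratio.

1.37 × 10³ L

29.34 L + 10.4 L = 39.74 L; the sum is limited to 1 decimal place (3 s.f.).
Carrying full precision, 39.74 × 34.40 = 1367.056 L; 34.40 has 4 s.f., so the result keeps min(3, 4) = 3 s.f.
Rounded to 3 significant figures: 1.37 × 10³ L.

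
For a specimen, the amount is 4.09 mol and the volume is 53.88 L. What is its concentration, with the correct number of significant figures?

0.0759 mol/L

concentration = 4.09 mol ÷ 53.88 L = 0.0759094283593… mol/L.
4.09 has 3 significant figures; 53.88 has 4.
Division/multiplication keeps the fewest: 3 significant figures.
Rounded: 0.0759 mol/L.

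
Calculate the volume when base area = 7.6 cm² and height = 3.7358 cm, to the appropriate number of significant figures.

volume = 7.6 cm² × 3.7358 cm = 28.39208 cm³.
7.6 has 2 significant figures; 3.7358 has 5.
Division/multiplication keeps the fewest: 2 significant figures.
Rounded: 28 cm³.

28 cm³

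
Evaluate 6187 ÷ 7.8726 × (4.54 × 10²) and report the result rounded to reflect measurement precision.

3.57 × 10⁵

6187 ÷ 7.8726 × (4.54 × 10²) = 356794.197597…
Multiplication/division keeps the fewest significant figures: 6187 → 4 s.f., 7.8726 → 5 s.f., 4.54 × 10² → 3 s.f.; limit is 3.
Rounded to 3 significant figures: 3.57 × 10⁵.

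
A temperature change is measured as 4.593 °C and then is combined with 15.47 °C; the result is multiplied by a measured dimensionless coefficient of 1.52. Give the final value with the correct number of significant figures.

30.5 °C

4.593 °C + 15.47 °C = 20.063 °C; the sum is limited to 2 decimal places (4 s.f.).
Carrying full precision, 20.063 × 1.52 = 30.49576 °C; 1.52 has 3 s.f., so the result keeps min(4, 3) = 3 s.f.
Rounded to 3 significant figures: 30.5 °C.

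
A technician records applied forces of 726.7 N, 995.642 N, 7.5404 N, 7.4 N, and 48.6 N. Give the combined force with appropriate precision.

1785.9 N

726.7 N + 995.642 N + 7.5404 N + 7.4 N + 48.6 N = 1785.8824 N.
Addition/subtraction keeps the fewest decimal places: 726.7 → 1 decimal place, 995.642 → 3 decimal places, 7.5404 → 4 decimal places, 7.4 → 1 decimal place, 48.6 → 1 decimal place; limit is 1.
Rounded to 1 decimal place: 1785.9 N.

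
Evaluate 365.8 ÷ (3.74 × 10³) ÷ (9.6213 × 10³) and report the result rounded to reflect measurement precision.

365.8 ÷ (3.74 × 10³) ÷ (9.6213 × 10³) = 0.0000101657246558…
Multiplication/division keeps the fewest significant figures: 365.8 → 4 s.f., 3.74 × 10³ → 3 s.f., 9.6213 × 10³ → 5 s.f.; limit is 3.
Rounded to 3 significant figures: 1.02 × 10⁻⁵.

1.02 × 10⁻⁵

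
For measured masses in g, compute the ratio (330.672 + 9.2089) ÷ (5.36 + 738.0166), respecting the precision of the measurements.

0.45721

330.672 + 9.2089 = 339.8809, limited to 3 d.p. → 6 s.f.; 5.36 + 738.0166 = 743.3766, limited to 2 d.p. → 5 s.f.
Carrying full precision, 339.8809 ÷ 743.3766 = 0.457212266299…; keep min(6, 5) = 5 s.f.
Rounded to 5 significant figures: 0.45721.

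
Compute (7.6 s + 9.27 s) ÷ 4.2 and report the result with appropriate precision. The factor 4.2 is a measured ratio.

7.6 s + 9.27 s = 16.87 s; the sum is limited to 1 decimal place (3 s.f.).
Carrying full precision, 16.87 ÷ 4.2 = 4.01666666667… s; 4.2 has 2 s.f., so the result keeps min(3, 2) = 2 s.f.
Rounded to 2 significant figures: 4.0 s.

4.0 s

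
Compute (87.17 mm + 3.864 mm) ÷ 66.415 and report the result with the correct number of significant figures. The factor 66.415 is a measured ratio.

87.17 mm + 3.864 mm = 91.034 mm; the sum is limited to 2 decimal places (4 s.f.).
Carrying full precision, 91.034 ÷ 66.415 = 1.37068433336… mm; 66.415 has 5 s.f., so the result keeps min(4, 5) = 4 s.f.
Rounded to 4 significant figures: 1.371 mm.

1.371 mm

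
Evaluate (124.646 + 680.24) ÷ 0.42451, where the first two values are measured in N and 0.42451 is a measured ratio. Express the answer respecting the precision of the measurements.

1896.0 N

124.646 N + 680.24 N = 804.886 N; the sum is limited to 2 decimal places (5 s.f.).
Carrying full precision, 804.886 ÷ 0.42451 = 1896.03542908… N; 0.42451 has 5 s.f., so the result keeps min(5, 5) = 5 s.f.
Rounded to 5 significant figures: 1896.0 N.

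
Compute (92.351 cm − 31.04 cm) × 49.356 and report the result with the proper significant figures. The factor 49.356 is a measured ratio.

92.351 cm − 31.04 cm = 61.311 cm; the difference is limited to 2 decimal places (4 s.f.).
Carrying full precision, 61.311 × 49.356 = 3026.065716 cm; 49.356 has 5 s.f., so the result keeps min(4, 5) = 4 s.f.
Rounded to 4 significant figures: 3026 cm.

3026 cm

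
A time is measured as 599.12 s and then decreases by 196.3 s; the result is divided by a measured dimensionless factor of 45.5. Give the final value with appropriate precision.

8.85 s

599.12 s − 196.3 s = 402.82 s; the difference is limited to 1 decimal place (4 s.f.).
Carrying full precision, 402.82 ÷ 45.5 = 8.85318681319… s; 45.5 has 3 s.f., so the result keeps min(4, 3) = 3 s.f.
Rounded to 3 significant figures: 8.85 s.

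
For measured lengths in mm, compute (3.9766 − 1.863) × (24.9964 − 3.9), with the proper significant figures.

3.9766 − 1.863 = 2.1136, limited to 3 d.p. → 4 s.f.; 24.9964 − 3.9 = 21.0964, limited to 1 d.p. → 3 s.f.
Carrying full precision, 2.1136 × 21.0964 = 44.58935104; keep min(4, 3) = 3 s.f.
Rounded to 3 significant figures: 44.6 mm².

44.6 mm²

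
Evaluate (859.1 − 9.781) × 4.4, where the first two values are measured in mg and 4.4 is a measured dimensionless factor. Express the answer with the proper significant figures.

859.1 mg − 9.781 mg = 849.319 mg; the difference is limited to 1 decimal place (4 s.f.).
Carrying full precision, 849.319 × 4.4 = 3737.0036 mg; 4.4 has 2 s.f., so the result keeps min(4, 2) = 2 s.f.
Rounded to 2 significant figures: 3.7 × 10³ mg.

3.7 × 10³ mg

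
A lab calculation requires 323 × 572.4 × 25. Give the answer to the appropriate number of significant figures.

323 × 572.4 × 25 = 4622130
Multiplication/division keeps the fewest significant figures: 323 → 3 s.f., 572.4 → 4 s.f., 25 → 2 s.f.; limit is 2.
Rounded to 2 significant figures: 4.6 × 10⁶.

4.6 × 10⁶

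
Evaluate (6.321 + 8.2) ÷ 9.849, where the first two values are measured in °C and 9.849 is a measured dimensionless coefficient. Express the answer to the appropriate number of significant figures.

6.321 °C + 8.2 °C = 14.521 °C; the sum is limited to 1 decimal place (3 s.f.).
Carrying full precision, 14.521 ÷ 9.849 = 1.47436287948… °C; 9.849 has 4 s.f., so the result keeps min(3, 4) = 3 s.f.
Rounded to 3 significant figures: 1.47 °C.

1.47 °C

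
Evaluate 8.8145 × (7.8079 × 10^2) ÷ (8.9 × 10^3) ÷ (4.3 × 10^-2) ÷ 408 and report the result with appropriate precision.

8.8145 × (7.8079 × 10^2) ÷ (8.9 × 10^3) ÷ (4.3 × 10^-2) ÷ 408 = 0.0440771290611…
Multiplication/division keeps the fewest significant figures: 8.8145 → 5 s.f., 7.8079 × 10^2 → 5 s.f., 8.9 × 10^3 → 2 s.f., 4.3 × 10^-2 → 2 s.f., 408 → 3 s.f.; limit is 2.
Rounded to 2 significant figures: 4.4 × 10^-2.

4.4 × 10^-2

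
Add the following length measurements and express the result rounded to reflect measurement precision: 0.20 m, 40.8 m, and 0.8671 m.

41.9 m

0.20 m + 40.8 m + 0.8671 m = 41.8671 m.
Addition/subtraction keeps the fewest decimal places: 0.20 → 2 decimal places, 40.8 → 1 decimal place, 0.8671 → 4 decimal places; limit is 1.
Rounded to 1 decimal place: 41.9 m.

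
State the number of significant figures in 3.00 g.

3

3.00: trailing zeros after a decimal point are significant.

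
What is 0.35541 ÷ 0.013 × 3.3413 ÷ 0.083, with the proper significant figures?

1.1 × 10³

0.35541 ÷ 0.013 × 3.3413 ÷ 0.083 = 1100.58520204…
Multiplication/division keeps the fewest significant figures: 0.35541 → 5 s.f., 0.013 → 2 s.f., 3.3413 → 5 s.f., 0.083 → 2 s.f.; limit is 2.
Rounded to 2 significant figures: 1.1 × 10³.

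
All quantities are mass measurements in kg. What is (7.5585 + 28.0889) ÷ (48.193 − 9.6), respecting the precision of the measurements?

0.924

7.5585 + 28.0889 = 35.6474, limited to 4 d.p. → 6 s.f.; 48.193 − 9.6 = 38.593, limited to 1 d.p. → 3 s.f.
Carrying full precision, 35.6474 ÷ 38.593 = 0.9236752779…; keep min(6, 3) = 3 s.f.
Rounded to 3 significant figures: 0.924.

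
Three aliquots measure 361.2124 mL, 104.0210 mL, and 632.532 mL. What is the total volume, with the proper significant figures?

361.2124 mL + 104.0210 mL + 632.532 mL = 1097.7654 mL.
Addition/subtraction keeps the fewest decimal places: 361.2124 → 4 decimal places, 104.0210 → 4 decimal places, 632.532 → 3 decimal places; limit is 3.
Rounded to 3 decimal places: 1.097765 × 10³ mL.

1.097765 × 10³ mL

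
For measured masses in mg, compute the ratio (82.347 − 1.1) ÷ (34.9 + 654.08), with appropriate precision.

0.118

82.347 − 1.1 = 81.247, limited to 1 d.p. → 3 s.f.; 34.9 + 654.08 = 688.98, limited to 1 d.p. → 4 s.f.
Carrying full precision, 81.247 ÷ 688.98 = 0.117923597202…; keep min(3, 4) = 3 s.f.
Rounded to 3 significant figures: 0.118.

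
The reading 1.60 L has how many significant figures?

1.60: trailing zeros after a decimal point are significant.

3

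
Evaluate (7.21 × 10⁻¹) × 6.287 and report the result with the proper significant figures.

4.53

(7.21 × 10⁻¹) × 6.287 = 4.532927
Multiplication/division keeps the fewest significant figures: 7.21 × 10⁻¹ → 3 s.f., 6.287 → 4 s.f.; limit is 3.
Rounded to 3 significant figures: 4.53.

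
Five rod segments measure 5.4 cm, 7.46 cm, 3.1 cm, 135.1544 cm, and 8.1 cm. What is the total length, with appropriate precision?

159.2 cm

5.4 cm + 7.46 cm + 3.1 cm + 135.1544 cm + 8.1 cm = 159.2144 cm.
Addition/subtraction keeps the fewest decimal places: 5.4 → 1 decimal place, 7.46 → 2 decimal places, 3.1 → 1 decimal place, 135.1544 → 4 decimal places, 8.1 → 1 decimal place; limit is 1.
Rounded to 1 decimal place: 159.2 cm.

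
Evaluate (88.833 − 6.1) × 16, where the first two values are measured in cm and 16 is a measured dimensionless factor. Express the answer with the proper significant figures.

88.833 cm − 6.1 cm = 82.733 cm; the difference is limited to 1 decimal place (3 s.f.).
Carrying full precision, 82.733 × 16 = 1323.728 cm; 16 has 2 s.f., so the result keeps min(3, 2) = 2 s.f.
Rounded to 2 significant figures: 1.3 × 10³ cm.

1.3 × 10³ cm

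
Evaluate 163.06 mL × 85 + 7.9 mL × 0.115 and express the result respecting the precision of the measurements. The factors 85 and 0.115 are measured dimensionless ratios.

163.06 × 85 = 13860.1 → 1.4 × 10^4 mL (2 s.f., last digit at the 10^3 place).
7.9 × 0.115 = 0.9085 → 9.1 × 10^-1 mL (2 s.f., last digit at the 10^-2 place).
Sum: 13861.0085 mL; keep the coarser place, 10^3.
Result: 1.4 × 10^4 mL.

1.4 × 10^4 mL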